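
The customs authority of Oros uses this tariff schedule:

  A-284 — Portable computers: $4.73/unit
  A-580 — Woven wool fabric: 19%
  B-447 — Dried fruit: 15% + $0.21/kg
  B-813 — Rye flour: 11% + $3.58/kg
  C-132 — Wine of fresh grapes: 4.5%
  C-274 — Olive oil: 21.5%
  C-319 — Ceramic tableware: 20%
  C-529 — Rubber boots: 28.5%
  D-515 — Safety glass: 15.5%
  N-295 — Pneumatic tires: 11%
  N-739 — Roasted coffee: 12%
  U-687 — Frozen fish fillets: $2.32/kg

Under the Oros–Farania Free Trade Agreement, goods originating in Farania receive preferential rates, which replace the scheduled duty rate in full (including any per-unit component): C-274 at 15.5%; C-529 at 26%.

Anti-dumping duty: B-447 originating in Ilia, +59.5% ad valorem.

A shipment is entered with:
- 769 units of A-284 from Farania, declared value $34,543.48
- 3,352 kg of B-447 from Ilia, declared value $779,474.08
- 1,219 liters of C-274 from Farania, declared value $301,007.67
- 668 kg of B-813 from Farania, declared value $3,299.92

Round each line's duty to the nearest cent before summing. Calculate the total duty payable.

Line 1 (A-284, Farania, 769 units, $34,543.48):
Base rate for A-284 is $4.73/unit.
Origin Farania is the FTA partner but A-284 is not on the preference list; base rate stands.
Duty = 769 × $4.73 = $3,637.37.
Line 2 (B-447, Ilia, 3,352 kg, $779,474.08):
Base rate for B-447 is 15% + $0.21/kg.
Additional duty on B-447 from Ilia: +59.5%. Applied ad valorem rate: 15% + 59.5% = 74.5%.
Duty = $779,474.08 × 74.5% + 3,352 × $0.21 = $581,412.11.
Line 3 (C-274, Farania, 1,219 liters, $301,007.67):
Base rate for C-274 is 21.5%.
Origin Farania qualifies under the Oros–Farania agreement and C-274 is covered: preferential rate 15.5% applies instead.
Duty = $301,007.67 × 15.5% = $46,656.19.
Line 4 (B-813, Farania, 668 kg, $3,299.92):
Base rate for B-813 is 11% + $3.58/kg.
Origin Farania is the FTA partner but B-813 is not on the preference list; base rate stands.
Duty = $3,299.92 × 11% + 668 × $3.58 = $2,754.43.
Total = $3,637.37 + $581,412.11 + $46,656.19 + $2,754.43 = $634,460.10.

$634,460.10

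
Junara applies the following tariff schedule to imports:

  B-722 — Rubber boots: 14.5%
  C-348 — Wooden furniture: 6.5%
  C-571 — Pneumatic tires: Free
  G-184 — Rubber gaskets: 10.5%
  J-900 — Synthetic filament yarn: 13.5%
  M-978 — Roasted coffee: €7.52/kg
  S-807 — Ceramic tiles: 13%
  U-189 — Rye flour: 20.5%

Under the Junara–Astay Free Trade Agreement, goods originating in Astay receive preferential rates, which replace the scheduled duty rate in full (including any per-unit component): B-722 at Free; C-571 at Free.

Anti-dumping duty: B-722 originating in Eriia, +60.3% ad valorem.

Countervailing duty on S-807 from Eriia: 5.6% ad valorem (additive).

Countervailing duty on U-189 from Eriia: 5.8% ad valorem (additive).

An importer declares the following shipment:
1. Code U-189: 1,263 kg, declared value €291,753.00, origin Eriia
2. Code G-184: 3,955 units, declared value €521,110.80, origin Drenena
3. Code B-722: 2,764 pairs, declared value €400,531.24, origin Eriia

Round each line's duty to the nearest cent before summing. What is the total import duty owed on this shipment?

€431,045.04

Line 1 (U-189, Eriia, 1,263 kg, €291,753.00):
Base rate for U-189 is 20.5%.
Additional duty on U-189 from Eriia: +5.8%. Applied ad valorem rate: 20.5% + 5.8% = 26.3%.
Duty = €291,753.00 × 26.3% = €76,731.04.
Line 2 (G-184, Drenena, 3,955 units, €521,110.80):
Base rate for G-184 is 10.5%.
Duty = €521,110.80 × 10.5% = €54,716.63.
Line 3 (B-722, Eriia, 2,764 pairs, €400,531.24):
Base rate for B-722 is 14.5%.
B-722 has an FTA preferential rate, but origin Eriia is not Astay; base rate stands.
Additional duty on B-722 from Eriia: +60.3%. Applied ad valorem rate: 14.5% + 60.3% = 74.8%.
Duty = €400,531.24 × 74.8% = €299,597.37.
Total = €76,731.04 + €54,716.63 + €299,597.37 = €431,045.04.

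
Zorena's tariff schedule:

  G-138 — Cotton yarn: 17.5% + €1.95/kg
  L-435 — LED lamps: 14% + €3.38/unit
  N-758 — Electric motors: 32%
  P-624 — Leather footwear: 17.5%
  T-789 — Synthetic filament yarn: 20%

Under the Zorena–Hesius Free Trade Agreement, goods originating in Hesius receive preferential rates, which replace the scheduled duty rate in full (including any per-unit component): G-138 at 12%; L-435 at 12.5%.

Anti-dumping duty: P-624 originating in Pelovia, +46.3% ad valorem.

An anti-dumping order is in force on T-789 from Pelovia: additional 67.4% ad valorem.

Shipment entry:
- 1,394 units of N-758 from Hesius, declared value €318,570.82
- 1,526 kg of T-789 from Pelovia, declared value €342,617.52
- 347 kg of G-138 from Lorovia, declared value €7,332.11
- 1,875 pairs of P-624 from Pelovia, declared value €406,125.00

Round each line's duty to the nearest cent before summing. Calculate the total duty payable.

Line 1 (N-758, Hesius, 1,394 units, €318,570.82):
Base rate for N-758 is 32%.
Origin Hesius is the FTA partner but N-758 is not on the preference list; base rate stands.
Duty = €318,570.82 × 32% = €101,942.66.
Line 2 (T-789, Pelovia, 1,526 kg, €342,617.52):
Base rate for T-789 is 20%.
Additional duty on T-789 from Pelovia: +67.4%. Applied ad valorem rate: 20% + 67.4% = 87.4%.
Duty = €342,617.52 × 87.4% = €299,447.71.
Line 3 (G-138, Lorovia, 347 kg, €7,332.11):
Base rate for G-138 is 17.5% + €1.95/kg.
G-138 has an FTA preferential rate, but origin Lorovia is not Hesius; base rate stands.
Duty = €7,332.11 × 17.5% + 347 × €1.95 = €1,959.77.
Line 4 (P-624, Pelovia, 1,875 pairs, €406,125.00):
Base rate for P-624 is 17.5%.
Additional duty on P-624 from Pelovia: +46.3%. Applied ad valorem rate: 17.5% + 46.3% = 63.8%.
Duty = €406,125.00 × 63.8% = €259,107.75.
Total = €101,942.66 + €299,447.71 + €1,959.77 + €259,107.75 = €662,457.89.

€662,457.89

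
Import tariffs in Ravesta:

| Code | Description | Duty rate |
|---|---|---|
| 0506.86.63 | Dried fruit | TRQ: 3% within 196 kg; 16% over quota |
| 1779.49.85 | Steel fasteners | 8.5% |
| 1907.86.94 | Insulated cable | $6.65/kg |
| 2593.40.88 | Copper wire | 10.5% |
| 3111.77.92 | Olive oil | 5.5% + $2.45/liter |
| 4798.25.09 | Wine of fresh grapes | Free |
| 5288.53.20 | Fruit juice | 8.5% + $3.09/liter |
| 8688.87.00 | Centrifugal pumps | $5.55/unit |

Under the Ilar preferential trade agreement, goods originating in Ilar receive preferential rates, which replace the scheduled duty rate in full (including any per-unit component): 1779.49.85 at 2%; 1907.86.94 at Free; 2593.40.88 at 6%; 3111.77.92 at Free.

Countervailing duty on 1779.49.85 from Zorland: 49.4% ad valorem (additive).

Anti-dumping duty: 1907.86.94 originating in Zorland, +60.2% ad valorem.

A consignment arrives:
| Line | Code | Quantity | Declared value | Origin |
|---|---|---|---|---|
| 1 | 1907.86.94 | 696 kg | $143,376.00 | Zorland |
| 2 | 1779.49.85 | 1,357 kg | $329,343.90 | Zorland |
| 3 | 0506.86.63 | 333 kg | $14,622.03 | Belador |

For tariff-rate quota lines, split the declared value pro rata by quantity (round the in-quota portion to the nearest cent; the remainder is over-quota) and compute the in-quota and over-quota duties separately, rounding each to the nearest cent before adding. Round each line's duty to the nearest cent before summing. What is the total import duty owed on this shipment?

Line 1 (1907.86.94, Zorland, 696 kg, $143,376.00):
Base rate for 1907.86.94 is $6.65/kg.
1907.86.94 has an FTA preferential rate, but origin Zorland is not Ilar; base rate stands.
Additional duty on 1907.86.94 from Zorland: +60.2% ad valorem. Applied ad valorem rate = 60.2%.
Duty = $143,376.00 × 60.2% + 696 × $6.65 = $90,940.75.
Line 2 (1779.49.85, Zorland, 1,357 kg, $329,343.90):
Base rate for 1779.49.85 is 8.5%.
1779.49.85 has an FTA preferential rate, but origin Zorland is not Ilar; base rate stands.
Additional duty on 1779.49.85 from Zorland: +49.4%. Applied ad valorem rate: 8.5% + 49.4% = 57.9%.
Duty = $329,343.90 × 57.9% = $190,690.12.
Line 3 (0506.86.63, Belador, 333 kg, $14,622.03):
Code 0506.86.63 is under a tariff-rate quota (threshold 196 kg). In-quota: 196 kg at 3%; over-quota: 137 kg at 16%.
Pro-rata value split: in-quota = $14,622.03 × 196/333 = $8,606.36; over-quota = $14,622.03 − $8,606.36 = $6,015.67.
In-quota duty = $8,606.36 × 3% = $258.19. Over-quota duty = $6,015.67 × 16% = $962.51.
Line duty = $258.19 + $962.51 = $1,220.70.
Total = $90,940.75 + $190,690.12 + $1,220.70 = $282,851.57.

$282,851.57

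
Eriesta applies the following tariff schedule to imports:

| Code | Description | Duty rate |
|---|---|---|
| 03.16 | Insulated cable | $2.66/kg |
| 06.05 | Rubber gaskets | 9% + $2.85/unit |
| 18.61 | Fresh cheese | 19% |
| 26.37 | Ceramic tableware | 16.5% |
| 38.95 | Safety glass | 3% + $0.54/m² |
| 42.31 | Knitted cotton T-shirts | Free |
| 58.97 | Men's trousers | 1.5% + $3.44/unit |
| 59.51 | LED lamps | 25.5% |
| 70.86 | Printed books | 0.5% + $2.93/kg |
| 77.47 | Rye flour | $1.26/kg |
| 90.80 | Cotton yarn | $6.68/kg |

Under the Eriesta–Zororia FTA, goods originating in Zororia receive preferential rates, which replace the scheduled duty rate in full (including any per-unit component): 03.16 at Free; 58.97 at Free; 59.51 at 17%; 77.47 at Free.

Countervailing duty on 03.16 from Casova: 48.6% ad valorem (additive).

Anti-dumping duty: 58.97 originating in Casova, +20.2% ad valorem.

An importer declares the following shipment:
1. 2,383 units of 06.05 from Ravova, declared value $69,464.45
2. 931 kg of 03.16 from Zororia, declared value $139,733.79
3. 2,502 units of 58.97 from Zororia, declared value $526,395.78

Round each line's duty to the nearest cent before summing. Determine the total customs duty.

$13,043.35

Line 1 (06.05, Ravova, 2,383 units, $69,464.45):
Base rate for 06.05 is 9% + $2.85/unit.
Duty = $69,464.45 × 9% + 2,383 × $2.85 = $13,043.35.
Line 2 (03.16, Zororia, 931 kg, $139,733.79):
Base rate for 03.16 is $2.66/kg.
Origin Zororia qualifies under the Eriesta–Zororia agreement and 03.16 is covered: preferential rate Free applies instead.
The additional-duty order on 03.16 targets Casova, not Zororia; it does not apply.
Duty = $139,733.79 × 0% = $0.00.
Line 3 (58.97, Zororia, 2,502 units, $526,395.78):
Base rate for 58.97 is 1.5% + $3.44/unit.
Origin Zororia qualifies under the Eriesta–Zororia agreement and 58.97 is covered: preferential rate Free applies instead.
The additional-duty order on 58.97 targets Casova, not Zororia; it does not apply.
Duty = $526,395.78 × 0% = $0.00.
Total = $13,043.35 + $0.00 + $0.00 = $13,043.35.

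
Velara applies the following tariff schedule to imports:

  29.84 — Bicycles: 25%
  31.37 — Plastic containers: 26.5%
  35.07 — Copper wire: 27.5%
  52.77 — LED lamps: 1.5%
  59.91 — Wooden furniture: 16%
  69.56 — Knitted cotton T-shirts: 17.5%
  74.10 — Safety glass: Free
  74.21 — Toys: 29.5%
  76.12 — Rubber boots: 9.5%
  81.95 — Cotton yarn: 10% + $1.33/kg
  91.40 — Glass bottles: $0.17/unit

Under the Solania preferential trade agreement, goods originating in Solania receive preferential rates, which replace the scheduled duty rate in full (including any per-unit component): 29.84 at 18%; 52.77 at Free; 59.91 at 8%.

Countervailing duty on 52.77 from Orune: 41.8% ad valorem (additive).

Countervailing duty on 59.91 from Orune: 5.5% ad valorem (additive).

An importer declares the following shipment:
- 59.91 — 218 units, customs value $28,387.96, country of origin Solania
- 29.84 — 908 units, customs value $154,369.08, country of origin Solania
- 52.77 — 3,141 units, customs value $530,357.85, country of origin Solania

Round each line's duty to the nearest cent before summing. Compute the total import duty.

$30,057.47

Line 1 (59.91, Solania, 218 units, $28,387.96):
Base rate for 59.91 is 16%.
Origin Solania qualifies under the Velara–Solania agreement and 59.91 is covered: preferential rate 8% applies instead.
The additional-duty order on 59.91 targets Orune, not Solania; it does not apply.
Duty = $28,387.96 × 8% = $2,271.04.
Line 2 (29.84, Solania, 908 units, $154,369.08):
Base rate for 29.84 is 25%.
Origin Solania qualifies under the Velara–Solania agreement and 29.84 is covered: preferential rate 18% applies instead.
Duty = $154,369.08 × 18% = $27,786.43.
Line 3 (52.77, Solania, 3,141 units, $530,357.85):
Base rate for 52.77 is 1.5%.
Origin Solania qualifies under the Velara–Solania agreement and 52.77 is covered: preferential rate Free applies instead.
The additional-duty order on 52.77 targets Orune, not Solania; it does not apply.
Duty = $530,357.85 × 0% = $0.00.
Total = $2,271.04 + $27,786.43 + $0.00 = $30,057.47.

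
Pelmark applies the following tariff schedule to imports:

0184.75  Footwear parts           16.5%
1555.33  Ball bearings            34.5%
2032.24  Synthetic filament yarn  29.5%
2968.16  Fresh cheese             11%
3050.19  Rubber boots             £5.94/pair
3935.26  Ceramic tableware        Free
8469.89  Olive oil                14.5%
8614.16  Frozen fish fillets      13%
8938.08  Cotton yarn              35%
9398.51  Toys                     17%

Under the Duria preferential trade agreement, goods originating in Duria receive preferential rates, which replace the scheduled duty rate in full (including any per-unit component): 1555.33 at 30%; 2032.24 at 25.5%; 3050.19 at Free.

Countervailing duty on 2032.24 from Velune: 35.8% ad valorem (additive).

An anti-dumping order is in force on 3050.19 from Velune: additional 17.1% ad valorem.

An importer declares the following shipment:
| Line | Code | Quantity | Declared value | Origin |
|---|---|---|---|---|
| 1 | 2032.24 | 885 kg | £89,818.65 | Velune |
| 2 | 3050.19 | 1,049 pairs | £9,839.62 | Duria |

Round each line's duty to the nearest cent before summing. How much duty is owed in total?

Line 1 (2032.24, Velune, 885 kg, £89,818.65):
Base rate for 2032.24 is 29.5%.
2032.24 has an FTA preferential rate, but origin Velune is not Duria; base rate stands.
Additional duty on 2032.24 from Velune: +35.8%. Applied ad valorem rate: 29.5% + 35.8% = 65.3%.
Duty = £89,818.65 × 65.3% = £58,651.58.
Line 2 (3050.19, Duria, 1,049 pairs, £9,839.62):
Base rate for 3050.19 is £5.94/pair.
Origin Duria qualifies under the Pelmark–Duria agreement and 3050.19 is covered: preferential rate Free applies instead.
The additional-duty order on 3050.19 targets Velune, not Duria; it does not apply.
Duty = £9,839.62 × 0% = £0.00.
Total = £58,651.58 + £0.00 = £58,651.58.

£58,651.58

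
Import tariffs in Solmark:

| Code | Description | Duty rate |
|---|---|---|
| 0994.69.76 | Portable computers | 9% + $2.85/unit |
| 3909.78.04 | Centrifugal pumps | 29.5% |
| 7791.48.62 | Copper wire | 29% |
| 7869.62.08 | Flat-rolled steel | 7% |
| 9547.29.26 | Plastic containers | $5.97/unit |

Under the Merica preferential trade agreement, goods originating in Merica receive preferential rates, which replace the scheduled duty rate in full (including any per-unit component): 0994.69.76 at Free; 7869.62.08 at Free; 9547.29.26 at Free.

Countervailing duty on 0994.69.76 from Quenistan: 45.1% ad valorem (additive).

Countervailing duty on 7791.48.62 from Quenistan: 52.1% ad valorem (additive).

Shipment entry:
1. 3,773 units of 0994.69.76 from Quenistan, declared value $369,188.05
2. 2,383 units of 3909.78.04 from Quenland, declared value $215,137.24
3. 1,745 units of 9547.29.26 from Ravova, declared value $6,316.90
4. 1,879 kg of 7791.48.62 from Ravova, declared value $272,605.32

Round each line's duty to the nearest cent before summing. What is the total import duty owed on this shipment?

Line 1 (0994.69.76, Quenistan, 3,773 units, $369,188.05):
Base rate for 0994.69.76 is 9% + $2.85/unit.
0994.69.76 has an FTA preferential rate, but origin Quenistan is not Merica; base rate stands.
Additional duty on 0994.69.76 from Quenistan: +45.1%. Applied ad valorem rate: 9% + 45.1% = 54.1%.
Duty = $369,188.05 × 54.1% + 3,773 × $2.85 = $210,483.79.
Line 2 (3909.78.04, Quenland, 2,383 units, $215,137.24):
Base rate for 3909.78.04 is 29.5%.
Duty = $215,137.24 × 29.5% = $63,465.49.
Line 3 (9547.29.26, Ravova, 1,745 units, $6,316.90):
Base rate for 9547.29.26 is $5.97/unit.
9547.29.26 has an FTA preferential rate, but origin Ravova is not Merica; base rate stands.
Duty = 1,745 × $5.97 = $10,417.65.
Line 4 (7791.48.62, Ravova, 1,879 kg, $272,605.32):
Base rate for 7791.48.62 is 29%.
The additional-duty order on 7791.48.62 targets Quenistan, not Ravova; it does not apply.
Duty = $272,605.32 × 29% = $79,055.54.
Total = $210,483.79 + $63,465.49 + $10,417.65 + $79,055.54 = $363,422.47.

$363,422.47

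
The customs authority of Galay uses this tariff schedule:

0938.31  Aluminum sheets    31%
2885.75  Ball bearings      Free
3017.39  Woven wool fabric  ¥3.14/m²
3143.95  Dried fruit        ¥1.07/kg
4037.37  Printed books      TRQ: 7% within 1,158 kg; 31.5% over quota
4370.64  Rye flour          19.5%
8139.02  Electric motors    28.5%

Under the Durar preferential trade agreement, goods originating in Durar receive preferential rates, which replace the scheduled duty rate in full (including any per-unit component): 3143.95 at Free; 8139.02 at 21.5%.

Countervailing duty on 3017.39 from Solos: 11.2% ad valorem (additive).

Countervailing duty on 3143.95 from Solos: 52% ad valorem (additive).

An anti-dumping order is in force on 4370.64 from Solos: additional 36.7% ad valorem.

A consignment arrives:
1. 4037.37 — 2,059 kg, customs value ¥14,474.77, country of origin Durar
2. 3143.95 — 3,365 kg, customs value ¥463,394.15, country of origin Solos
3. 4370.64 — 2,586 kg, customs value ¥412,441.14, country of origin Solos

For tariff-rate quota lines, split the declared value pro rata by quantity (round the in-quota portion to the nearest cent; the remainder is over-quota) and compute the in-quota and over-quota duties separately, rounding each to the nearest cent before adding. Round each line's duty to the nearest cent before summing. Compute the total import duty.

¥478,922.50

Line 1 (4037.37, Durar, 2,059 kg, ¥14,474.77):
Code 4037.37 is under a tariff-rate quota (threshold 1,158 kg). In-quota: 1,158 kg at 7%; over-quota: 901 kg at 31.5%.
Pro-rata value split: in-quota = ¥14,474.77 × 1,158/2,059 = ¥8,140.74; over-quota = ¥14,474.77 − ¥8,140.74 = ¥6,334.03.
In-quota duty = ¥8,140.74 × 7% = ¥569.85. Over-quota duty = ¥6,334.03 × 31.5% = ¥1,995.22.
Line duty = ¥569.85 + ¥1,995.22 = ¥2,565.07.
Line 2 (3143.95, Solos, 3,365 kg, ¥463,394.15):
Base rate for 3143.95 is ¥1.07/kg.
3143.95 has an FTA preferential rate, but origin Solos is not Durar; base rate stands.
Additional duty on 3143.95 from Solos: +52% ad valorem. Applied ad valorem rate = 52%.
Duty = ¥463,394.15 × 52% + 3,365 × ¥1.07 = ¥244,565.51.
Line 3 (4370.64, Solos, 2,586 kg, ¥412,441.14):
Base rate for 4370.64 is 19.5%.
Additional duty on 4370.64 from Solos: +36.7%. Applied ad valorem rate: 19.5% + 36.7% = 56.2%.
Duty = ¥412,441.14 × 56.2% = ¥231,791.92.
Total = ¥2,565.07 + ¥244,565.51 + ¥231,791.92 = ¥478,922.50.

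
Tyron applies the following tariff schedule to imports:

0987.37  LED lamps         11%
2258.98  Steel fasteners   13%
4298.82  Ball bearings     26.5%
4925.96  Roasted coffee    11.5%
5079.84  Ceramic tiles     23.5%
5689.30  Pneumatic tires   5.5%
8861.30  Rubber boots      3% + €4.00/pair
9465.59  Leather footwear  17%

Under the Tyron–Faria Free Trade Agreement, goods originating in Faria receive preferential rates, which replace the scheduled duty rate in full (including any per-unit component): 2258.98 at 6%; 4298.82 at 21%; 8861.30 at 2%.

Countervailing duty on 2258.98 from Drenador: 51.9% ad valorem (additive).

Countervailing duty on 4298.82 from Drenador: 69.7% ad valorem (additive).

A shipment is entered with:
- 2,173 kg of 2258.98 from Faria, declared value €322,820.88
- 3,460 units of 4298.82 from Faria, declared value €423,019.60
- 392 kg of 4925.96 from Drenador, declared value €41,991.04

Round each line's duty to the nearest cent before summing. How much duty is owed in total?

Line 1 (2258.98, Faria, 2,173 kg, €322,820.88):
Base rate for 2258.98 is 13%.
Origin Faria qualifies under the Tyron–Faria agreement and 2258.98 is covered: preferential rate 6% applies instead.
The additional-duty order on 2258.98 targets Drenador, not Faria; it does not apply.
Duty = €322,820.88 × 6% = €19,369.25.
Line 2 (4298.82, Faria, 3,460 units, €423,019.60):
Base rate for 4298.82 is 26.5%.
Origin Faria qualifies under the Tyron–Faria agreement and 4298.82 is covered: preferential rate 21% applies instead.
The additional-duty order on 4298.82 targets Drenador, not Faria; it does not apply.
Duty = €423,019.60 × 21% = €88,834.12.
Line 3 (4925.96, Drenador, 392 kg, €41,991.04):
Base rate for 4925.96 is 11.5%.
Duty = €41,991.04 × 11.5% = €4,828.97.
Total = €19,369.25 + €88,834.12 + €4,828.97 = €113,032.34.

€113,032.34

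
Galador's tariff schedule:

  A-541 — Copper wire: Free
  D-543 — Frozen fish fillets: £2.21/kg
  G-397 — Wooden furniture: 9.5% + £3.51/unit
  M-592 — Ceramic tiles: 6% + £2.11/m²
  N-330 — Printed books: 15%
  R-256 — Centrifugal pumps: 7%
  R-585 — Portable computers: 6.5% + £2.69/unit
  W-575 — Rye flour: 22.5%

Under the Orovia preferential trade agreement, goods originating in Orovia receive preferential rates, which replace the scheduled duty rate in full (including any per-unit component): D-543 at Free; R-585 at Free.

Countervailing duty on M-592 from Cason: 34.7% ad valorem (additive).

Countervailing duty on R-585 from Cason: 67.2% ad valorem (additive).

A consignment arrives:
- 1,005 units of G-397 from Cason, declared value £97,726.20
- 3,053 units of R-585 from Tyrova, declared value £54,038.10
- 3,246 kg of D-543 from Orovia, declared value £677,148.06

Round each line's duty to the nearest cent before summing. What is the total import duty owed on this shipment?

Line 1 (G-397, Cason, 1,005 units, £97,726.20):
Base rate for G-397 is 9.5% + £3.51/unit.
Duty = £97,726.20 × 9.5% + 1,005 × £3.51 = £12,811.54.
Line 2 (R-585, Tyrova, 3,053 units, £54,038.10):
Base rate for R-585 is 6.5% + £2.69/unit.
R-585 has an FTA preferential rate, but origin Tyrova is not Orovia; base rate stands.
The additional-duty order on R-585 targets Cason, not Tyrova; it does not apply.
Duty = £54,038.10 × 6.5% + 3,053 × £2.69 = £11,725.05.
Line 3 (D-543, Orovia, 3,246 kg, £677,148.06):
Base rate for D-543 is £2.21/kg.
Origin Orovia qualifies under the Galador–Orovia agreement and D-543 is covered: preferential rate Free applies instead.
Duty = £677,148.06 × 0% = £0.00.
Total = £12,811.54 + £11,725.05 + £0.00 = £24,536.59.

£24,536.59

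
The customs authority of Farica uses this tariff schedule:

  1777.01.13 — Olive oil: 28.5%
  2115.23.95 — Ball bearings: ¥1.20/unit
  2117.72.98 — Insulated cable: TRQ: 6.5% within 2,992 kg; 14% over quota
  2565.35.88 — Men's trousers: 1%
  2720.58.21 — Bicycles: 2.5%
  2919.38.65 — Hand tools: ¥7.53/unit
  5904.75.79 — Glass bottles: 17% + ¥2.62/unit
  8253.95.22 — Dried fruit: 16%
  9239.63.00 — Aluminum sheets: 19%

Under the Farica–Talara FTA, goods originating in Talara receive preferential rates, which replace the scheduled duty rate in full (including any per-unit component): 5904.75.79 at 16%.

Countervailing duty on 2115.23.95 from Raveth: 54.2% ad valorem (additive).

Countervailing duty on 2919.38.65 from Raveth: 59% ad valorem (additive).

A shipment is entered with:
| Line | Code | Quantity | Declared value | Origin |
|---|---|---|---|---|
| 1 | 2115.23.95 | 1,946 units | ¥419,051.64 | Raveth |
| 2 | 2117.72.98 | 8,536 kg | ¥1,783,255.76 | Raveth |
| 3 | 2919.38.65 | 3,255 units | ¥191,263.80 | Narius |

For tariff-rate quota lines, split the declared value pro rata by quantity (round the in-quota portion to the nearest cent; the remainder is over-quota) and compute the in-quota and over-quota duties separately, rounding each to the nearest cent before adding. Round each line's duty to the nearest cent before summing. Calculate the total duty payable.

¥456,747.75

Line 1 (2115.23.95, Raveth, 1,946 units, ¥419,051.64):
Base rate for 2115.23.95 is ¥1.20/unit.
Additional duty on 2115.23.95 from Raveth: +54.2% ad valorem. Applied ad valorem rate = 54.2%.
Duty = ¥419,051.64 × 54.2% + 1,946 × ¥1.20 = ¥229,461.19.
Line 2 (2117.72.98, Raveth, 8,536 kg, ¥1,783,255.76):
Code 2117.72.98 is under a tariff-rate quota (threshold 2,992 kg). In-quota: 2,992 kg at 6.5%; over-quota: 5,544 kg at 14%.
Pro-rata value split: in-quota = ¥1,783,255.76 × 2,992/8,536 = ¥625,058.72; over-quota = ¥1,783,255.76 − ¥625,058.72 = ¥1,158,197.04.
In-quota duty = ¥625,058.72 × 6.5% = ¥40,628.82. Over-quota duty = ¥1,158,197.04 × 14% = ¥162,147.59.
Line duty = ¥40,628.82 + ¥162,147.59 = ¥202,776.41.
Line 3 (2919.38.65, Narius, 3,255 units, ¥191,263.80):
Base rate for 2919.38.65 is ¥7.53/unit.
The additional-duty order on 2919.38.65 targets Raveth, not Narius; it does not apply.
Duty = 3,255 × ¥7.53 = ¥24,510.15.
Total = ¥229,461.19 + ¥202,776.41 + ¥24,510.15 = ¥456,747.75.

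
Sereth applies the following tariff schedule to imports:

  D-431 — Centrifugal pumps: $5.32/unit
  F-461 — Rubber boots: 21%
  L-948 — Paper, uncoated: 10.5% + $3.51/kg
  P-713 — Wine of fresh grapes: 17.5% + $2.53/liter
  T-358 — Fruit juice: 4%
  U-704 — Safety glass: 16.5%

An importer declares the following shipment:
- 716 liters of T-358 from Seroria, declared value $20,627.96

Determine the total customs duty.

Line 1 (T-358, Seroria, 716 liters, $20,627.96):
Base rate for T-358 is 4%.
Duty = $20,627.96 × 4% = $825.12.

$825.12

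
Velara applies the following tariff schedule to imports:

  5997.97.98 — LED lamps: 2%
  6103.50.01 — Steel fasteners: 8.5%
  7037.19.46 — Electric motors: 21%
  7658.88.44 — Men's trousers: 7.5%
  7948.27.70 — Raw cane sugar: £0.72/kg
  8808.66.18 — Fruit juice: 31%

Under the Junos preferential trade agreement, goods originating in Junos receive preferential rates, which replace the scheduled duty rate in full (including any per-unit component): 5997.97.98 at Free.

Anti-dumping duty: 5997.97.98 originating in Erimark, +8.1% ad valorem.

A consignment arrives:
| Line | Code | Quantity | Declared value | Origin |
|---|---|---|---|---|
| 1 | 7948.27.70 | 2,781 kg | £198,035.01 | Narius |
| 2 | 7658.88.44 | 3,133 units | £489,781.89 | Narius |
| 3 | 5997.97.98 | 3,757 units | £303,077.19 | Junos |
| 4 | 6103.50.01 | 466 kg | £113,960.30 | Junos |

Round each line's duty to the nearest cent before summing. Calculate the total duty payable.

Line 1 (7948.27.70, Narius, 2,781 kg, £198,035.01):
Base rate for 7948.27.70 is £0.72/kg.
Duty = 2,781 × £0.72 = £2,002.32.
Line 2 (7658.88.44, Narius, 3,133 units, £489,781.89):
Base rate for 7658.88.44 is 7.5%.
Duty = £489,781.89 × 7.5% = £36,733.64.
Line 3 (5997.97.98, Junos, 3,757 units, £303,077.19):
Base rate for 5997.97.98 is 2%.
Origin Junos qualifies under the Velara–Junos agreement and 5997.97.98 is covered: preferential rate Free applies instead.
The additional-duty order on 5997.97.98 targets Erimark, not Junos; it does not apply.
Duty = £303,077.19 × 0% = £0.00.
Line 4 (6103.50.01, Junos, 466 kg, £113,960.30):
Base rate for 6103.50.01 is 8.5%.
Origin Junos is the FTA partner but 6103.50.01 is not on the preference list; base rate stands.
Duty = £113,960.30 × 8.5% = £9,686.63.
Total = £2,002.32 + £36,733.64 + £0.00 + £9,686.63 = £48,422.59.

£48,422.59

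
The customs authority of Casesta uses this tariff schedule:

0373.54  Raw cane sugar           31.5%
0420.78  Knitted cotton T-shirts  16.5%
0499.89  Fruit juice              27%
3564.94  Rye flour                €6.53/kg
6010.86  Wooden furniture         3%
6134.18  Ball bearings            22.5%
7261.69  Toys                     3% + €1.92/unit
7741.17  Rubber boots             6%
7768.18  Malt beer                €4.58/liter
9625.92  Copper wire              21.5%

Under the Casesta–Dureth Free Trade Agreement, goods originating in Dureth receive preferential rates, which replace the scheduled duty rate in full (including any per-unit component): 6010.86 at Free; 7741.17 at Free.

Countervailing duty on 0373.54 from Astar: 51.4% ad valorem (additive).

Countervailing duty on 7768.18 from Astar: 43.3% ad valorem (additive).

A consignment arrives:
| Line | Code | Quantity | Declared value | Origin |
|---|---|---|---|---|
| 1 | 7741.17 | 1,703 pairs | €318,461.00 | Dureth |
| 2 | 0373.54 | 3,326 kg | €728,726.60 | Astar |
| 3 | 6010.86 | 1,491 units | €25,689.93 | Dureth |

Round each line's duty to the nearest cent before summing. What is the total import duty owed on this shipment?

Line 1 (7741.17, Dureth, 1,703 pairs, €318,461.00):
Base rate for 7741.17 is 6%.
Origin Dureth qualifies under the Casesta–Dureth agreement and 7741.17 is covered: preferential rate Free applies instead.
Duty = €318,461.00 × 0% = €0.00.
Line 2 (0373.54, Astar, 3,326 kg, €728,726.60):
Base rate for 0373.54 is 31.5%.
Additional duty on 0373.54 from Astar: +51.4%. Applied ad valorem rate: 31.5% + 51.4% = 82.9%.
Duty = €728,726.60 × 82.9% = €604,114.35.
Line 3 (6010.86, Dureth, 1,491 units, €25,689.93):
Base rate for 6010.86 is 3%.
Origin Dureth qualifies under the Casesta–Dureth agreement and 6010.86 is covered: preferential rate Free applies instead.
Duty = €25,689.93 × 0% = €0.00.
Total = €0.00 + €604,114.35 + €0.00 = €604,114.35.

€604,114.35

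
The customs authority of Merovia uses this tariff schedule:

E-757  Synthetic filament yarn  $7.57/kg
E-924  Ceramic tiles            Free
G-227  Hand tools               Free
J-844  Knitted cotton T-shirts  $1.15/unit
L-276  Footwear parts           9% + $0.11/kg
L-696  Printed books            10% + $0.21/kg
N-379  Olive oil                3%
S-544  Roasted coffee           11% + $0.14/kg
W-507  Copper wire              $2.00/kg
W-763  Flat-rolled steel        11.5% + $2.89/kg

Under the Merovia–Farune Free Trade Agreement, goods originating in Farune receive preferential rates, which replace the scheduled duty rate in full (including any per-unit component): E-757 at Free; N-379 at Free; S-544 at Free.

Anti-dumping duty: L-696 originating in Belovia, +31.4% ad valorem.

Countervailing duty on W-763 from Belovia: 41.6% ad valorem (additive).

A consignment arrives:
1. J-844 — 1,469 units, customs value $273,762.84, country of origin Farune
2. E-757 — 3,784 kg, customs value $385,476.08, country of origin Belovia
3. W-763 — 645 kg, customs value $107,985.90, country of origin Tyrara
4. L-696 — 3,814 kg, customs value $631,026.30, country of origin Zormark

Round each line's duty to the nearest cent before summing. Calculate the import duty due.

Line 1 (J-844, Farune, 1,469 units, $273,762.84):
Base rate for J-844 is $1.15/unit.
Origin Farune is the FTA partner but J-844 is not on the preference list; base rate stands.
Duty = 1,469 × $1.15 = $1,689.35.
Line 2 (E-757, Belovia, 3,784 kg, $385,476.08):
Base rate for E-757 is $7.57/kg.
E-757 has an FTA preferential rate, but origin Belovia is not Farune; base rate stands.
Duty = 3,784 × $7.57 = $28,644.88.
Line 3 (W-763, Tyrara, 645 kg, $107,985.90):
Base rate for W-763 is 11.5% + $2.89/kg.
The additional-duty order on W-763 targets Belovia, not Tyrara; it does not apply.
Duty = $107,985.90 × 11.5% + 645 × $2.89 = $14,282.43.
Line 4 (L-696, Zormark, 3,814 kg, $631,026.30):
Base rate for L-696 is 10% + $0.21/kg.
The additional-duty order on L-696 targets Belovia, not Zormark; it does not apply.
Duty = $631,026.30 × 10% + 3,814 × $0.21 = $63,903.57.
Total = $1,689.35 + $28,644.88 + $14,282.43 + $63,903.57 = $108,520.23.

$108,520.23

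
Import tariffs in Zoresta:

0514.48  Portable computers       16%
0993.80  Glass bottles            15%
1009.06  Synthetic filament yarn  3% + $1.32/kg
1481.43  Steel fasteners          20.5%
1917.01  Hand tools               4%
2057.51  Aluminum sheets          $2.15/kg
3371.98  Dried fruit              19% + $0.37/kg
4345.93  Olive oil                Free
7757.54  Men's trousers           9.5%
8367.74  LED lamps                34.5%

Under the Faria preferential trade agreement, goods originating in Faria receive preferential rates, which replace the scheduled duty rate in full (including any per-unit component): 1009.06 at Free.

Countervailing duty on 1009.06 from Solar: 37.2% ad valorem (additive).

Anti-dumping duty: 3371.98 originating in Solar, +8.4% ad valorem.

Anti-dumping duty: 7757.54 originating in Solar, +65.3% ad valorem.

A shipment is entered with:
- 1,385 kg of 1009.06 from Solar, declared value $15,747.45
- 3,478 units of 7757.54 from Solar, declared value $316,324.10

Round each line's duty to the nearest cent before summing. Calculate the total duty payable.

Line 1 (1009.06, Solar, 1,385 kg, $15,747.45):
Base rate for 1009.06 is 3% + $1.32/kg.
1009.06 has an FTA preferential rate, but origin Solar is not Faria; base rate stands.
Additional duty on 1009.06 from Solar: +37.2%. Applied ad valorem rate: 3% + 37.2% = 40.2%.
Duty = $15,747.45 × 40.2% + 1,385 × $1.32 = $8,158.67.
Line 2 (7757.54, Solar, 3,478 units, $316,324.10):
Base rate for 7757.54 is 9.5%.
Additional duty on 7757.54 from Solar: +65.3%. Applied ad valorem rate: 9.5% + 65.3% = 74.8%.
Duty = $316,324.10 × 74.8% = $236,610.43.
Total = $8,158.67 + $236,610.43 = $244,769.10.

$244,769.10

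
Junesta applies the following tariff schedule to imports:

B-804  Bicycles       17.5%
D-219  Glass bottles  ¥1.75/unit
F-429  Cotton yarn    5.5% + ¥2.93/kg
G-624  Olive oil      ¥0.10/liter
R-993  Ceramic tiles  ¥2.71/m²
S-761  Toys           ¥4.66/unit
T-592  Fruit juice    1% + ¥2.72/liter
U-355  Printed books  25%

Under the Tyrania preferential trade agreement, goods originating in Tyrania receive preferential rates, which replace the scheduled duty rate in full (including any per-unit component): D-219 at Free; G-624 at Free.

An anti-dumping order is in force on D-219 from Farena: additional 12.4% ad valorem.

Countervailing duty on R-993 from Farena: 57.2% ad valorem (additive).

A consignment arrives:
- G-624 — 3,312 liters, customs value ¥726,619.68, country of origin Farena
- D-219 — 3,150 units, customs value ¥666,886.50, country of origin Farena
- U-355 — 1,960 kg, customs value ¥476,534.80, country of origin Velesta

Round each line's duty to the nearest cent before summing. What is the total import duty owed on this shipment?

¥207,671.33

Line 1 (G-624, Farena, 3,312 liters, ¥726,619.68):
Base rate for G-624 is ¥0.10/liter.
G-624 has an FTA preferential rate, but origin Farena is not Tyrania; base rate stands.
Duty = 3,312 × ¥0.10 = ¥331.20.
Line 2 (D-219, Farena, 3,150 units, ¥666,886.50):
Base rate for D-219 is ¥1.75/unit.
D-219 has an FTA preferential rate, but origin Farena is not Tyrania; base rate stands.
Additional duty on D-219 from Farena: +12.4% ad valorem. Applied ad valorem rate = 12.4%.
Duty = ¥666,886.50 × 12.4% + 3,150 × ¥1.75 = ¥88,206.43.
Line 3 (U-355, Velesta, 1,960 kg, ¥476,534.80):
Base rate for U-355 is 25%.
Duty = ¥476,534.80 × 25% = ¥119,133.70.
Total = ¥331.20 + ¥88,206.43 + ¥119,133.70 = ¥207,671.33.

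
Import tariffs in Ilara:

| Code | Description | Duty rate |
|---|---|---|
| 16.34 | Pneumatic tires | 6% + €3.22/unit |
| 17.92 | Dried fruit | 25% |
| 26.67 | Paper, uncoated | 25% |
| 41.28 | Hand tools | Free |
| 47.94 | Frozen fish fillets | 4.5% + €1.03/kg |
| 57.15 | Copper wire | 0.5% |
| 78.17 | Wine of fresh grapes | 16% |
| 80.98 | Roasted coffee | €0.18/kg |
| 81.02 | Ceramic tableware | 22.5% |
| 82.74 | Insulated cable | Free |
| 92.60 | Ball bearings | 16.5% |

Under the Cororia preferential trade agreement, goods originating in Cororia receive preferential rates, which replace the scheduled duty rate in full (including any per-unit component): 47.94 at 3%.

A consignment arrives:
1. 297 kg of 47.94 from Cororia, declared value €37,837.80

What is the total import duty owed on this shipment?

Line 1 (47.94, Cororia, 297 kg, €37,837.80):
Base rate for 47.94 is 4.5% + €1.03/kg.
Origin Cororia qualifies under the Ilara–Cororia agreement and 47.94 is covered: preferential rate 3% applies instead.
Duty = €37,837.80 × 3% = €1,135.13.

€1,135.13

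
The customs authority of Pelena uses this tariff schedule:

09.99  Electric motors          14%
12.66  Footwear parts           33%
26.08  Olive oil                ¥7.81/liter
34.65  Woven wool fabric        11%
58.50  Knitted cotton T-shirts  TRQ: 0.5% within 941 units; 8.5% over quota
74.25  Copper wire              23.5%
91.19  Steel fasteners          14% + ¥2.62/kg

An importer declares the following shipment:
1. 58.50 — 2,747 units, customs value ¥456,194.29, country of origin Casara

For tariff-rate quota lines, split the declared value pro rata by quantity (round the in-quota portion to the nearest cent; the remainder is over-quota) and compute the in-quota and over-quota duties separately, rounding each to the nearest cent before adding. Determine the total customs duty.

¥26,274.77

Line 1 (58.50, Casara, 2,747 units, ¥456,194.29):
Code 58.50 is under a tariff-rate quota (threshold 941 units). In-quota: 941 units at 0.5%; over-quota: 1,806 units at 8.5%.
Pro-rata value split: in-quota = ¥456,194.29 × 941/2,747 = ¥156,271.87; over-quota = ¥456,194.29 − ¥156,271.87 = ¥299,922.42.
In-quota duty = ¥156,271.87 × 0.5% = ¥781.36. Over-quota duty = ¥299,922.42 × 8.5% = ¥25,493.41.
Line duty = ¥781.36 + ¥25,493.41 = ¥26,274.77.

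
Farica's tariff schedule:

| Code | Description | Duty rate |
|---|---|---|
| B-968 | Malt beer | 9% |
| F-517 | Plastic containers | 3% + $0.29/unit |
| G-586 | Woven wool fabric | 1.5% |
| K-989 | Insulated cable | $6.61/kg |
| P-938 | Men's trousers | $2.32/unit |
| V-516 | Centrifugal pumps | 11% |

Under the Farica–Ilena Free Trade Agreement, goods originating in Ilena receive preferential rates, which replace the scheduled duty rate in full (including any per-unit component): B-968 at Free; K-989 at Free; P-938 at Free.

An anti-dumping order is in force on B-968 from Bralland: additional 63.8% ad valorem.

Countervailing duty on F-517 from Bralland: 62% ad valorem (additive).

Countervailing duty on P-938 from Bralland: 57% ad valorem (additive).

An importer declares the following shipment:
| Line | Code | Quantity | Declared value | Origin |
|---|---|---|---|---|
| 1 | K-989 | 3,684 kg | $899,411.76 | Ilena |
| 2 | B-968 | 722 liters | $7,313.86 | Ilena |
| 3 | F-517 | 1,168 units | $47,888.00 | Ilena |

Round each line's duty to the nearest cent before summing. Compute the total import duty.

$1,775.36

Line 1 (K-989, Ilena, 3,684 kg, $899,411.76):
Base rate for K-989 is $6.61/kg.
Origin Ilena qualifies under the Farica–Ilena agreement and K-989 is covered: preferential rate Free applies instead.
Duty = $899,411.76 × 0% = $0.00.
Line 2 (B-968, Ilena, 722 liters, $7,313.86):
Base rate for B-968 is 9%.
Origin Ilena qualifies under the Farica–Ilena agreement and B-968 is covered: preferential rate Free applies instead.
The additional-duty order on B-968 targets Bralland, not Ilena; it does not apply.
Duty = $7,313.86 × 0% = $0.00.
Line 3 (F-517, Ilena, 1,168 units, $47,888.00):
Base rate for F-517 is 3% + $0.29/unit.
Origin Ilena is the FTA partner but F-517 is not on the preference list; base rate stands.
The additional-duty order on F-517 targets Bralland, not Ilena; it does not apply.
Duty = $47,888.00 × 3% + 1,168 × $0.29 = $1,775.36.
Total = $0.00 + $0.00 + $1,775.36 = $1,775.36.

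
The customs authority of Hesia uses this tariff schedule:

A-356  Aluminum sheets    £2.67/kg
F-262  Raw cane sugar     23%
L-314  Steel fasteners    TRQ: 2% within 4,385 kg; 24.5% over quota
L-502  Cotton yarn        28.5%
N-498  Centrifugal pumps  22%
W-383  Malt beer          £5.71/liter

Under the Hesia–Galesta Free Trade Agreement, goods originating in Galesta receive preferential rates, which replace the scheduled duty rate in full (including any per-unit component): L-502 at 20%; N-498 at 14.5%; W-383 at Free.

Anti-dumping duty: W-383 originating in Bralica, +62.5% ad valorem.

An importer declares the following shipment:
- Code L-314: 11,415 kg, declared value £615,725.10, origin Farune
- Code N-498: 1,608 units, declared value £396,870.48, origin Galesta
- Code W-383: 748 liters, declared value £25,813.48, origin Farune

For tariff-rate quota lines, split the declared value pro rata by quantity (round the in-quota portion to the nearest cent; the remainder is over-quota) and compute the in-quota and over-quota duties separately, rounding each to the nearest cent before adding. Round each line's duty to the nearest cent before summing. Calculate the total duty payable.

Line 1 (L-314, Farune, 11,415 kg, £615,725.10):
Code L-314 is under a tariff-rate quota (threshold 4,385 kg). In-quota: 4,385 kg at 2%; over-quota: 7,030 kg at 24.5%.
Pro-rata value split: in-quota = £615,725.10 × 4,385/11,415 = £236,526.90; over-quota = £615,725.10 − £236,526.90 = £379,198.20.
In-quota duty = £236,526.90 × 2% = £4,730.54. Over-quota duty = £379,198.20 × 24.5% = £92,903.56.
Line duty = £4,730.54 + £92,903.56 = £97,634.10.
Line 2 (N-498, Galesta, 1,608 units, £396,870.48):
Base rate for N-498 is 22%.
Origin Galesta qualifies under the Hesia–Galesta agreement and N-498 is covered: preferential rate 14.5% applies instead.
Duty = £396,870.48 × 14.5% = £57,546.22.
Line 3 (W-383, Farune, 748 liters, £25,813.48):
Base rate for W-383 is £5.71/liter.
W-383 has an FTA preferential rate, but origin Farune is not Galesta; base rate stands.
The additional-duty order on W-383 targets Bralica, not Farune; it does not apply.
Duty = 748 × £5.71 = £4,271.08.
Total = £97,634.10 + £57,546.22 + £4,271.08 = £159,451.40.

£159,451.40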